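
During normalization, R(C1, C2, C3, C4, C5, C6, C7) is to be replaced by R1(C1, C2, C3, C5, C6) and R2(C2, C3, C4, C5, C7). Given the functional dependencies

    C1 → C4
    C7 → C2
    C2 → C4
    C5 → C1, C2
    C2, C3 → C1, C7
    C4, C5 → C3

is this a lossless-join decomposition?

Common attributes: R1 ∩ R2 = {C2, C3, C5}.
Closure of {C2, C3, C5}: C2 → C4 applies, adding C4; C5 → C1, C2 applies, adding C1; C2, C3 → C1, C7 applies, adding C7. So (C2, C3, C5)⁺ = {C1, C2, C3, C4, C5, C7}.
This closure contains every attribute of R2, so R1 ∩ R2 → R2. The join is lossless.

Yes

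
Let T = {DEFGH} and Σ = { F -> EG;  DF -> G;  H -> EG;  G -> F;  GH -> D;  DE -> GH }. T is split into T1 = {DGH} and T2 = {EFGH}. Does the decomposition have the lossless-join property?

Common attributes: T1 ∩ T2 = {GH}.
Closure of {GH}: H → EG applies, adding E; G → F applies, adding F; GH → D applies, adding D. So (GH)⁺ = {DEFGH}.
This closure contains every attribute of T1, so T1 ∩ T2 → T1. The join is lossless.

Yes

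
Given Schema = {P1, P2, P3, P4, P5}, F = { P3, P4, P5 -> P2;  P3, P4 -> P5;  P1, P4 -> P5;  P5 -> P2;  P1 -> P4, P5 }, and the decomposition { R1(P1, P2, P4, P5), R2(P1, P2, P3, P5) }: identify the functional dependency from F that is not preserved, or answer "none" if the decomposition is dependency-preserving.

P3, P4 -> P5

Check P3, P4 → P5: no single fragment contains all of {P3, P4, P5}, and the restricted closure of {P3, P4} across the fragments never reaches {P5}.
P3, P4, P5 → P2 is preserved.
P1, P4 → P5 is preserved.
P5 → P2 is preserved.
P1 → P4, P5 is preserved.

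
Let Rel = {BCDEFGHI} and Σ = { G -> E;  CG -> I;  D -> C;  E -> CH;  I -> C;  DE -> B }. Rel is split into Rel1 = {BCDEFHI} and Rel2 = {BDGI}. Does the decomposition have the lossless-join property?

No

Common attributes: Rel1 ∩ Rel2 = {BDI}.
Closure of {BDI}: D → C applies, adding C. So (BDI)⁺ = {BCDI}.
The closure contains neither all of Rel1 = {BCDEFHI} nor all of Rel2 = {BDGI}, so the common attributes are not a superkey of either fragment. The join is lossy.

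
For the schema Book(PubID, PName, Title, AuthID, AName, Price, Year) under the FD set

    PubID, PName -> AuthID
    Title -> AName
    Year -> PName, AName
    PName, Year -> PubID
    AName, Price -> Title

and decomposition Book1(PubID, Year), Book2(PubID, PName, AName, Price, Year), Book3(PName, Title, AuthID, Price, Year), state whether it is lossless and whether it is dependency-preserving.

lossless but not dependency-preserving

Lossless test (chase): Rows 1 and 2 agree on Year; apply Year→PName, AName and equate their PName, AName entries. Rows 1 and 3 agree on Year; apply Year→PName, AName and equate their PName, AName entries. Rows 1 and 3 agree on PName, Year; apply PName, Year→PubID and equate their PubID entries. Rows 2 and 3 agree on AName, Price; apply AName, Price→Title and equate their Title entries. Rows 1 and 2 agree on PubID, PName; apply PubID, PName→AuthID and equate their AuthID entries. Rows 1 and 3 agree on PubID, PName; apply PubID, PName→AuthID and equate their AuthID entries. Row 2 is now all distinguished symbols — the join is lossless.
Dependency preservation: the restricted closure of {PubID, PName} across the fragments never reaches {AuthID}, so PubID, PName → AuthID cannot be enforced without a join — not preserved.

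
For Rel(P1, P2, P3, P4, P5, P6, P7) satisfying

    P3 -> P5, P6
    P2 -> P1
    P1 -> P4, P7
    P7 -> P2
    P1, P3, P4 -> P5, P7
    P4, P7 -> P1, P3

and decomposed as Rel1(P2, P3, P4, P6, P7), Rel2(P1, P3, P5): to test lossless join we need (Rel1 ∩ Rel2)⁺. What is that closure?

Rel1 ∩ Rel2 = {P3}.
P3 → P5, P6 applies, adding P5, P6
Closure: {P3, P5, P6}.

P3, P5, P6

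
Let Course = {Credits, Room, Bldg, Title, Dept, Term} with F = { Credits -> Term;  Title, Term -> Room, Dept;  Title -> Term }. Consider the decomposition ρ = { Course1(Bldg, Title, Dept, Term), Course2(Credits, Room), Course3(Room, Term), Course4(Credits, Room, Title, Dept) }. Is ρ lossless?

Chase test. Columns are Credits, Room, Bldg, Title, Dept, Term; row i has aⱼ where attribute j ∈ Coursei, else bᵢⱼ.
Initial tableau (one row per fragment):
  row 1: b11 b12 a3 a4 a5 a6
  row 2: a1 a2 b23 b24 b25 b26
  row 3: b31 a2 b33 b34 b35 a6
  row 4: a1 a2 b43 a4 a5 b46
Rows 2 and 4 agree on Credits; apply Credits→Term and equate their Term entries.
Rows 1 and 4 agree on Title; apply Title→Term and equate their Term entries.
Rows 1 and 4 agree on Title, Term; apply Title, Term→Room, Dept and equate their Room, Dept entries.
No row becomes fully distinguished — the join is lossy.

No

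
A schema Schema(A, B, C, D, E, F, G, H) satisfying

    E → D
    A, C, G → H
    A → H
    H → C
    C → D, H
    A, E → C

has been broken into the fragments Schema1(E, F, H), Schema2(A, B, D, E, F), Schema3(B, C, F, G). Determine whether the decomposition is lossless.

No

Chase test. Columns are A, B, C, D, E, F, G, H; row i has aⱼ where attribute j ∈ Schemai, else bᵢⱼ.
Initial tableau (one row per fragment):
  row 1: b11 b12 b13 b14 a5 a6 b17 a8
  row 2: a1 a2 b23 a4 a5 a6 b27 b28
  row 3: b31 a2 a3 b34 b35 a6 a7 b38
Rows 1 and 2 agree on E; apply E→D and equate their D entries.
No row becomes fully distinguished — the join is lossy.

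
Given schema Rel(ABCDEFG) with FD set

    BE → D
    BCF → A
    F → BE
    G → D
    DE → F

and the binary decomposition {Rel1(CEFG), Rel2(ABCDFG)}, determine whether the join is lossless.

Yes

Common attributes: Rel1 ∩ Rel2 = {CFG}.
Closure of {CFG}: F → BE applies, adding BE; G → D applies, adding D; BCF → A applies, adding A. So (CFG)⁺ = {ABCDEFG}.
This closure contains every attribute of Rel1, so Rel1 ∩ Rel2 → Rel1. The join is lossless.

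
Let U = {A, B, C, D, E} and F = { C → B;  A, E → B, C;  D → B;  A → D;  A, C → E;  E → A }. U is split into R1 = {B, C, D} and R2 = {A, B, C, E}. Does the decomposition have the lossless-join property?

Common attributes: R1 ∩ R2 = {B, C}.
No dependency enlarges {B, C}, so (B, C)⁺ = {B, C}.
The closure contains neither all of R1 = {B, C, D} nor all of R2 = {A, B, C, E}, so the common attributes are not a superkey of either fragment. The join is lossy.

No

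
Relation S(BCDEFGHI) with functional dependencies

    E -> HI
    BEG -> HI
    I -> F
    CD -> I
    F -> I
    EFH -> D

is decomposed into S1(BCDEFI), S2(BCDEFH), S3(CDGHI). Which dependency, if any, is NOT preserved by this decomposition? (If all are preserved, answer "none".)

none

E → HI: restricted closure across fragments reaches HI.
BEG → HI: restricted closure across fragments reaches HI.
I → F lies within S1.
CD → I lies within S1.
F → I lies within S1.
EFH → D lies within S2.
Every dependency is enforceable on the fragments, so the decomposition is dependency-preserving.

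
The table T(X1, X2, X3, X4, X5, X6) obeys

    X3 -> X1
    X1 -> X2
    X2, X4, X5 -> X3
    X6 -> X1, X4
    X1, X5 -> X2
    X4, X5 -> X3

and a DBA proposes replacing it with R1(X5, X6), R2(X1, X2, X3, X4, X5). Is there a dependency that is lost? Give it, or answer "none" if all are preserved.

Check X6 → X1, X4: no single fragment contains all of {X1, X4, X6}, and the restricted closure of {X6} across the fragments never reaches {X1, X4}.
X3 → X1 is preserved.
X1 → X2 is preserved.
X2, X4, X5 → X3 is preserved.
X1, X5 → X2 is preserved.
X4, X5 → X3 is preserved.

X6 -> X1, X4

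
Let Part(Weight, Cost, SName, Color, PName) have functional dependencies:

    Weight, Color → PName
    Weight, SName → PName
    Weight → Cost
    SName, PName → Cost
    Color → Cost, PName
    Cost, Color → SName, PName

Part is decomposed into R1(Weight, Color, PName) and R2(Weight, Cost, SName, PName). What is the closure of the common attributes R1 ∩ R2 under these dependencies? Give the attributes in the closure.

Weight, Cost, PName

R1 ∩ R2 = {Weight, PName}.
Weight → Cost applies, adding Cost
Closure: {Weight, Cost, PName}.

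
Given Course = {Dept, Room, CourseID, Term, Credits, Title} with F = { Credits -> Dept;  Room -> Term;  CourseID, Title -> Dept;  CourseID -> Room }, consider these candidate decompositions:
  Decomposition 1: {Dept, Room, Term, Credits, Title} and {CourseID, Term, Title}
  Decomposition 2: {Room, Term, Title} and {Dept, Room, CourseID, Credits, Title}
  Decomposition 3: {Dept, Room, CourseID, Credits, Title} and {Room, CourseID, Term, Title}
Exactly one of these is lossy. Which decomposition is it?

Decomposition 1: common = {Term, Title}, closure = {Term, Title} → lossy.
Decomposition 2: common = {Room, Title}, closure = {Room, Term, Title} → lossless.
Decomposition 3: common = {Room, CourseID, Title}, closure = {Dept, Room, CourseID, Term, Title} → lossless.

Decomposition 1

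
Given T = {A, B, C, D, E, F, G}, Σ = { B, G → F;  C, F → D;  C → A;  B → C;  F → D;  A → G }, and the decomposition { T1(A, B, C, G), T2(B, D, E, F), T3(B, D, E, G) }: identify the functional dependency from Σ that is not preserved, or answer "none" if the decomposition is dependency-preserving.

none

B, G → F: restricted closure across fragments reaches F.
C, F → D: restricted closure across fragments reaches D.
C → A lies within T1.
B → C lies within T1.
F → D lies within T2.
A → G lies within T1.
Every dependency is enforceable on the fragments, so the decomposition is dependency-preserving.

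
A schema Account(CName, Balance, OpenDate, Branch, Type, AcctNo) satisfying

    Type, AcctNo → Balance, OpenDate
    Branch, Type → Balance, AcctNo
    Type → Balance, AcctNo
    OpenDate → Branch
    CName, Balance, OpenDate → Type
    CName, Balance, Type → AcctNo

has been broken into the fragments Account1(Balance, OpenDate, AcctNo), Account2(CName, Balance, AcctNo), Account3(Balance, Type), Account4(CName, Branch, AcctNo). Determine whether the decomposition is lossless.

No

Chase test. Columns are CName, Balance, OpenDate, Branch, Type, AcctNo; row i has aⱼ where attribute j ∈ Accounti, else bᵢⱼ.
Initial tableau (one row per fragment):
  row 1: b11 a2 a3 b14 b15 a6
  row 2: a1 a2 b23 b24 b25 a6
  row 3: b31 a2 b33 b34 a5 b36
  row 4: a1 b42 b43 a4 b45 a6
No row becomes fully distinguished — the join is lossy.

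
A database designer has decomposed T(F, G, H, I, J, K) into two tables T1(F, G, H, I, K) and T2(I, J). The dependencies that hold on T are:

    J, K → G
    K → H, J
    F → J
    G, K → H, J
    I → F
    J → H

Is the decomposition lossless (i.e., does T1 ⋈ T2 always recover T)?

Common attributes: T1 ∩ T2 = {I}.
Closure of {I}: I → F applies, adding F; F → J applies, adding J; J → H applies, adding H. So (I)⁺ = {F, H, I, J}.
This closure contains every attribute of T2, so T1 ∩ T2 → T2. The join is lossless.

Yes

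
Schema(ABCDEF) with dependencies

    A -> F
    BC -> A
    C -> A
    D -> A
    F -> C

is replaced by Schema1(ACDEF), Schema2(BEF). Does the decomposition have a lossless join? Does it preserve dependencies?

Lossless test: (EF)⁺ = {ACEF}, which is a superkey of neither fragment — lossy.
Dependency preservation: BC → A is not contained in any single fragment, but the restricted closure of its left-hand side across the fragments still reaches the right-hand side; the remaining FDs each lie inside some fragment. All dependencies are preserved.

lossy but dependency-preserving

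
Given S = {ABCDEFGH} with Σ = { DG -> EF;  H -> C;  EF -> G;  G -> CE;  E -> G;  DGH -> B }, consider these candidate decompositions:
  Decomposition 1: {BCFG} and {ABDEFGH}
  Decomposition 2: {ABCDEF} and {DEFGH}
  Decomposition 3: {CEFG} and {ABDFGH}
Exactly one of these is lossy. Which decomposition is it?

Decomposition 1: common = {BFG}, closure = {BCEFG} → lossless.
Decomposition 2: common = {DEF}, closure = {CDEFG} → lossy.
Decomposition 3: common = {FG}, closure = {CEFG} → lossless.

Decomposition 2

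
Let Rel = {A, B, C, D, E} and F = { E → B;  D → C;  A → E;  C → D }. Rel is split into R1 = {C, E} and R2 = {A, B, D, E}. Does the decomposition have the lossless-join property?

No

Common attributes: R1 ∩ R2 = {E}.
Closure of {E}: E → B applies, adding B. So (E)⁺ = {B, E}.
The closure contains neither all of R1 = {C, E} nor all of R2 = {A, B, D, E}, so the common attributes are not a superkey of either fragment. The join is lossy.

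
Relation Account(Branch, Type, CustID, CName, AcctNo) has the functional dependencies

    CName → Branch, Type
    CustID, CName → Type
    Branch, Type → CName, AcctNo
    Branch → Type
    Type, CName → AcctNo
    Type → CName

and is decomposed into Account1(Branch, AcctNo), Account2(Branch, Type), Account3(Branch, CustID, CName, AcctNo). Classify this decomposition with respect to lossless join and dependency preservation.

Lossless test (chase): Rows 1 and 2 agree on Branch; apply Branch→Type and equate their Type entries. Rows 1 and 3 agree on Branch; apply Branch→Type and equate their Type entries. Rows 1 and 2 agree on Type; apply Type→CName and equate their CName entries. Rows 1 and 3 agree on Type; apply Type→CName and equate their CName entries. Rows 1 and 2 agree on Branch, Type; apply Branch, Type→CName, AcctNo and equate their CName, AcctNo entries. Row 3 is now all distinguished symbols — the join is lossless.
Dependency preservation: CName → Branch, Type; CustID, CName → Type; Branch, Type → CName, AcctNo; Type, CName → AcctNo; Type → CName are not contained in any single fragment, but the restricted closure of each left-hand side across the fragments still reaches the right-hand side; the remaining FDs each lie inside some fragment. All dependencies are preserved.

lossless and dependency-preserving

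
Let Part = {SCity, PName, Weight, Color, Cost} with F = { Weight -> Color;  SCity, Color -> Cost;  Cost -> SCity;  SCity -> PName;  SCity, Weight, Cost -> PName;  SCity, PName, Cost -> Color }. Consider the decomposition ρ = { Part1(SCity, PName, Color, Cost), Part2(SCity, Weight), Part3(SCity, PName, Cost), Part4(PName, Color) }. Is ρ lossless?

No

Chase test. Columns are SCity, PName, Weight, Color, Cost; row i has aⱼ where attribute j ∈ Parti, else bᵢⱼ.
Initial tableau (one row per fragment):
  row 1: a1 a2 b13 a4 a5
  row 2: a1 b22 a3 b24 b25
  row 3: a1 a2 b33 b34 a5
  row 4: b41 a2 b43 a4 b45
Rows 1 and 2 agree on SCity; apply SCity→PName and equate their PName entries.
Rows 1 and 3 agree on SCity, PName, Cost; apply SCity, PName, Cost→Color and equate their Color entries.
No row becomes fully distinguished — the join is lossy.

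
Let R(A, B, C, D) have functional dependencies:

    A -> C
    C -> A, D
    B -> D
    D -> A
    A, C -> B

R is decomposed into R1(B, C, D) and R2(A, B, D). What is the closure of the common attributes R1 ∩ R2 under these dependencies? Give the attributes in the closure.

A, B, C, D

R1 ∩ R2 = {B, D}.
D → A applies, adding A
A → C applies, adding C
Closure: {A, B, C, D}.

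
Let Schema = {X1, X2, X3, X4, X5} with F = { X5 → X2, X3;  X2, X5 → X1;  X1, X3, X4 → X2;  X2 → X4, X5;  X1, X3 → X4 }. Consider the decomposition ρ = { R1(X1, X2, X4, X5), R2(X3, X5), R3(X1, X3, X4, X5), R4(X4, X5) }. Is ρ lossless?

Yes

Chase test. Columns are X1, X2, X3, X4, X5; row i has aⱼ where attribute j ∈ Ri, else bᵢⱼ.
Initial tableau (one row per fragment):
  row 1: a1 a2 b13 a4 a5
  row 2: b21 b22 a3 b24 a5
  row 3: a1 b32 a3 a4 a5
  row 4: b41 b42 b43 a4 a5
Rows 1 and 2 agree on X5; apply X5→X2, X3 and equate their X2, X3 entries.
Rows 1 and 3 agree on X5; apply X5→X2, X3 and equate their X2, X3 entries.
Rows 1 and 4 agree on X5; apply X5→X2, X3 and equate their X2, X3 entries.
Rows 1 and 2 agree on X2, X5; apply X2, X5→X1 and equate their X1 entries.
Rows 1 and 4 agree on X2, X5; apply X2, X5→X1 and equate their X1 entries.
Rows 1 and 2 agree on X2; apply X2→X4, X5 and equate their X4, X5 entries.
Row 1 is now all distinguished symbols — the join is lossless.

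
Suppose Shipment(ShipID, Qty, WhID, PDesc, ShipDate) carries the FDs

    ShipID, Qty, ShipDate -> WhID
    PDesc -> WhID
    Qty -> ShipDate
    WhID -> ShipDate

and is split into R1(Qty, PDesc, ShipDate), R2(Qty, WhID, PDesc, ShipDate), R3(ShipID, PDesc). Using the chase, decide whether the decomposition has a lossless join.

No

Chase test. Columns are ShipID, Qty, WhID, PDesc, ShipDate; row i has aⱼ where attribute j ∈ Ri, else bᵢⱼ.
Initial tableau (one row per fragment):
  row 1: b11 a2 b13 a4 a5
  row 2: b21 a2 a3 a4 a5
  row 3: a1 b32 b33 a4 b35
Rows 1 and 2 agree on PDesc; apply PDesc→WhID and equate their WhID entries.
Rows 1 and 3 agree on PDesc; apply PDesc→WhID and equate their WhID entries.
Rows 1 and 3 agree on WhID; apply WhID→ShipDate and equate their ShipDate entries.
No row becomes fully distinguished — the join is lossy.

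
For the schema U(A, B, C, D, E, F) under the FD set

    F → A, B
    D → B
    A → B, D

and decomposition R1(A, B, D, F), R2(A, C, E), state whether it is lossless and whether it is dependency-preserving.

Lossless test: (A)⁺ = {A, B, D}, which is a superkey of neither fragment — lossy.
Dependency preservation: every FD's attributes lie within a single fragment, so each can be enforced locally — preserved.

lossy but dependency-preserving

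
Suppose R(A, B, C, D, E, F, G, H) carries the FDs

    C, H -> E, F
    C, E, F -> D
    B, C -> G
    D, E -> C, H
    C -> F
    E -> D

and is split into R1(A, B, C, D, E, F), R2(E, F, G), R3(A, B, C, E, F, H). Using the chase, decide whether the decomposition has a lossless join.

Chase test. Columns are A, B, C, D, E, F, G, H; row i has aⱼ where attribute j ∈ Ri, else bᵢⱼ.
Initial tableau (one row per fragment):
  row 1: a1 a2 a3 a4 a5 a6 b17 b18
  row 2: b21 b22 b23 b24 a5 a6 a7 b28
  row 3: a1 a2 a3 b34 a5 a6 b37 a8
Rows 1 and 3 agree on C, E, F; apply C, E, F→D and equate their D entries.
Rows 1 and 3 agree on B, C; apply B, C→G and equate their G entries.
Rows 1 and 3 agree on D, E; apply D, E→C, H and equate their C, H entries.
Rows 1 and 2 agree on E; apply E→D and equate their D entries.
Rows 1 and 2 agree on D, E; apply D, E→C, H and equate their C, H entries.
No row becomes fully distinguished — the join is lossy.

No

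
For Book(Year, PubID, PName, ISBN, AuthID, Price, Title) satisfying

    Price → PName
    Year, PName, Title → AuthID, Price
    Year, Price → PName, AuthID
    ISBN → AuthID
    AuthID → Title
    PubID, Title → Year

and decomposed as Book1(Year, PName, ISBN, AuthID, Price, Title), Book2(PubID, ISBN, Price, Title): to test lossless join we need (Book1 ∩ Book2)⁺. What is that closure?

Book1 ∩ Book2 = {ISBN, Price, Title}.
Price → PName applies, adding PName
ISBN → AuthID applies, adding AuthID
Closure: {PName, ISBN, AuthID, Price, Title}.

PName, ISBN, AuthID, Price, Title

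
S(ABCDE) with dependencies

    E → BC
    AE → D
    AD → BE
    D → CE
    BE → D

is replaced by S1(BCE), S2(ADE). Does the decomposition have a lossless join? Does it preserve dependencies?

Lossless test: (E)⁺ = {BCDE}, which contains all of one fragment — lossless.
Dependency preservation: AD → BE; D → CE; BE → D are not contained in any single fragment, but the restricted closure of each left-hand side across the fragments still reaches the right-hand side; the remaining FDs each lie inside some fragment. All dependencies are preserved.

lossless and dependency-preserving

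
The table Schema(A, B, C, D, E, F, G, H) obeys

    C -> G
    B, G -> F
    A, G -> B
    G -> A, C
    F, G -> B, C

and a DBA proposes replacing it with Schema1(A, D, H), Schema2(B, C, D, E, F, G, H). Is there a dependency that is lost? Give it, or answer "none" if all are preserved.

G -> A, C

Check G → A, C: no single fragment contains all of {A, C, G}, and the restricted closure of {G} across the fragments never reaches {A, C}.
C → G is preserved.
B, G → F is preserved.
A, G → B is preserved.
F, G → B, C is preserved.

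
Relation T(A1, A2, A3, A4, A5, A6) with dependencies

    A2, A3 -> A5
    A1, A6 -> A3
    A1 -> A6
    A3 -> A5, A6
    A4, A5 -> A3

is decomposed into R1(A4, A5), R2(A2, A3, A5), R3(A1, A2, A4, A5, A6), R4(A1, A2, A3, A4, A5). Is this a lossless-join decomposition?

Yes

Chase test. Columns are A1, A2, A3, A4, A5, A6; row i has aⱼ where attribute j ∈ Ri, else bᵢⱼ.
Initial tableau (one row per fragment):
  row 1: b11 b12 b13 a4 a5 b16
  row 2: b21 a2 a3 b24 a5 b26
  row 3: a1 a2 b33 a4 a5 a6
  row 4: a1 a2 a3 a4 a5 b46
Rows 3 and 4 agree on A1; apply A1→A6 and equate their A6 entries.
Rows 2 and 4 agree on A3; apply A3→A5, A6 and equate their A5, A6 entries.
Rows 1 and 3 agree on A4, A5; apply A4, A5→A3 and equate their A3 entries.
Rows 1 and 4 agree on A4, A5; apply A4, A5→A3 and equate their A3 entries.
Rows 1 and 2 agree on A3; apply A3→A5, A6 and equate their A5, A6 entries.
Row 3 is now all distinguished symbols — the join is lossless.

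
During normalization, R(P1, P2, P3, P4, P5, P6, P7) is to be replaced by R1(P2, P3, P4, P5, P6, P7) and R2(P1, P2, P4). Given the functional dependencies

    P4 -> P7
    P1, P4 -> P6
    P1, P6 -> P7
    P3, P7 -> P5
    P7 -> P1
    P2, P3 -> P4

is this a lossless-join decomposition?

Common attributes: R1 ∩ R2 = {P2, P4}.
Closure of {P2, P4}: P4 → P7 applies, adding P7; P7 → P1 applies, adding P1; P1, P4 → P6 applies, adding P6. So (P2, P4)⁺ = {P1, P2, P4, P6, P7}.
This closure contains every attribute of R2, so R1 ∩ R2 → R2. The join is lossless.

Yes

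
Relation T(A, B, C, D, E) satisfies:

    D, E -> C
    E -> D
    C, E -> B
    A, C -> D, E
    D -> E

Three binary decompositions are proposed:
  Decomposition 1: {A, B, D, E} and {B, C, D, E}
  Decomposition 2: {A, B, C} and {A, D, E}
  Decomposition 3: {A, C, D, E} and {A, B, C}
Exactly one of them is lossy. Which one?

Decomposition 1: common = {B, D, E}, closure = {B, C, D, E} → lossless.
Decomposition 2: common = {A}, closure = {A} → lossy.
Decomposition 3: common = {A, C}, closure = {A, B, C, D, E} → lossless.

Decomposition 2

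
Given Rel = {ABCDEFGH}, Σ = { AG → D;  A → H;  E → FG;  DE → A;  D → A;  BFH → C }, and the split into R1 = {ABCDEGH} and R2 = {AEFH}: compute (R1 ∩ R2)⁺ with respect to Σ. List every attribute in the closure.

R1 ∩ R2 = {AEH}.
E → FG applies, adding FG
AG → D applies, adding D
Closure: {ADEFGH}.

ADEFGH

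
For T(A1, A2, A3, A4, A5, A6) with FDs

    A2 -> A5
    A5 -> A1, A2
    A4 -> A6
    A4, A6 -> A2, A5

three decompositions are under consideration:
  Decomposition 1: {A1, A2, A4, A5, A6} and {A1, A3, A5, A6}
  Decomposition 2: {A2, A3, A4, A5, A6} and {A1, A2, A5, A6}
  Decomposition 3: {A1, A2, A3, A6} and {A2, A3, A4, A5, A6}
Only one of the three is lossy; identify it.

Decomposition 1

Decomposition 1: common = {A1, A5, A6}, closure = {A1, A2, A5, A6} → lossy.
Decomposition 2: common = {A2, A5, A6}, closure = {A1, A2, A5, A6} → lossless.
Decomposition 3: common = {A2, A3, A6}, closure = {A1, A2, A3, A5, A6} → lossless.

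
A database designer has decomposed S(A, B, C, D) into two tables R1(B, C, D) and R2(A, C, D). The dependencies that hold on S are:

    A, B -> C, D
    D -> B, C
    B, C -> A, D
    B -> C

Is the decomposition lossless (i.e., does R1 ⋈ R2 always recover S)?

Yes

Common attributes: R1 ∩ R2 = {C, D}.
Closure of {C, D}: D → B, C applies, adding B; B, C → A, D applies, adding A. So (C, D)⁺ = {A, B, C, D}.
This closure contains every attribute of R1, so R1 ∩ R2 → R1. The join is lossless.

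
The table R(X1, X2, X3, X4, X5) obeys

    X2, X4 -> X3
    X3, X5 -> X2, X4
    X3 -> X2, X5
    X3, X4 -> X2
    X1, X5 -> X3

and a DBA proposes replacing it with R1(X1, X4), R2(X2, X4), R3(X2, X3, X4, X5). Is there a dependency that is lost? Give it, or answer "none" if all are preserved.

X1, X5 -> X3

Check X1, X5 → X3: no single fragment contains all of {X1, X3, X5}, and the restricted closure of {X1, X5} across the fragments never reaches {X3}.
X2, X4 → X3 is preserved.
X3, X5 → X2, X4 is preserved.
X3 → X2, X5 is preserved.
X3, X4 → X2 is preserved.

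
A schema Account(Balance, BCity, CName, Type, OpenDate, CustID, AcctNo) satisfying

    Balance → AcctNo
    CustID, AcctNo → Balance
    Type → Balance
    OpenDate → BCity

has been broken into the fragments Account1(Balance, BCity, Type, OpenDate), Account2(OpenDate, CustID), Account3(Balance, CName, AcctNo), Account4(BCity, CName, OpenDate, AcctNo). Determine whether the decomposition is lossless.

No

Chase test. Columns are Balance, BCity, CName, Type, OpenDate, CustID, AcctNo; row i has aⱼ where attribute j ∈ Accounti, else bᵢⱼ.
Initial tableau (one row per fragment):
  row 1: a1 a2 b13 a4 a5 b16 b17
  row 2: b21 b22 b23 b24 a5 a6 b27
  row 3: a1 b32 a3 b34 b35 b36 a7
  row 4: b41 a2 a3 b44 a5 b46 a7
Rows 1 and 3 agree on Balance; apply Balance→AcctNo and equate their AcctNo entries.
Rows 1 and 2 agree on OpenDate; apply OpenDate→BCity and equate their BCity entries.
No row becomes fully distinguished — the join is lossy.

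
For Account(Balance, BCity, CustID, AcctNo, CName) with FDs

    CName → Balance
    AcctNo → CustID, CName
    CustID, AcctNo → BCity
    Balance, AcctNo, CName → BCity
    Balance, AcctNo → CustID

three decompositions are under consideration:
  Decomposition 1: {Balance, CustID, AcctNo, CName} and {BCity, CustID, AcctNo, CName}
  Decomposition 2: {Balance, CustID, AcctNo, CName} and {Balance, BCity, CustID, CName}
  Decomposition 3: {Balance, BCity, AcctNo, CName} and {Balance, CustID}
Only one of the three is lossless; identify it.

Decomposition 1

Decomposition 1: common = {CustID, AcctNo, CName}, closure = {Balance, BCity, CustID, AcctNo, CName} → lossless.
Decomposition 2: common = {Balance, CustID, CName}, closure = {Balance, CustID, CName} → lossy.
Decomposition 3: common = {Balance}, closure = {Balance} → lossy.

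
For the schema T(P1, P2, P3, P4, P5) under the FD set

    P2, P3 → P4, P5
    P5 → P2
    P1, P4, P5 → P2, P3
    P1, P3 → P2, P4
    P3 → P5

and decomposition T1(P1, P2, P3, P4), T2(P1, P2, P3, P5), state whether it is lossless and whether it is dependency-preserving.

Lossless test: (P1, P2, P3)⁺ = {P1, P2, P3, P4, P5}, which contains all of one fragment — lossless.
Dependency preservation: the restricted closure of {P1, P4, P5} across the fragments never reaches {P2, P3}, so P1, P4, P5 → P2, P3 cannot be enforced without a join — not preserved.

lossless but not dependency-preserving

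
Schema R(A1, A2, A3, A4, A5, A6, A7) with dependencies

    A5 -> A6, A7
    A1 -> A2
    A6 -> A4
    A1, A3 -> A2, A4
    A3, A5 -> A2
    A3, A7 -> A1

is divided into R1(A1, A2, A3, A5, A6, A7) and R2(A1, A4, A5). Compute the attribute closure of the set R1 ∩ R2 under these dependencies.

A1, A2, A4, A5, A6, A7

R1 ∩ R2 = {A1, A5}.
A5 → A6, A7 applies, adding A6, A7
A1 → A2 applies, adding A2
A6 → A4 applies, adding A4
Closure: {A1, A2, A4, A5, A6, A7}.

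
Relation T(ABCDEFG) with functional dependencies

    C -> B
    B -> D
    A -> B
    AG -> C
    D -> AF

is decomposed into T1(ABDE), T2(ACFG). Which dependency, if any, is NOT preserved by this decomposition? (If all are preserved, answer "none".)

none

C → B: restricted closure across fragments reaches B.
B → D lies within T1.
A → B lies within T1.
AG → C lies within T2.
D → AF: restricted closure across fragments reaches AF.
Every dependency is enforceable on the fragments, so the decomposition is dependency-preserving.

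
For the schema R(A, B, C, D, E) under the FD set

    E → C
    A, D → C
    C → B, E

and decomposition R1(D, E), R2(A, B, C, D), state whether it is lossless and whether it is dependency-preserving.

lossy and not dependency-preserving

Lossless test: (D)⁺ = {D}, which is a superkey of neither fragment — lossy.
Dependency preservation: the restricted closure of {E} across the fragments never reaches {C}, so E → C cannot be enforced without a join — not preserved.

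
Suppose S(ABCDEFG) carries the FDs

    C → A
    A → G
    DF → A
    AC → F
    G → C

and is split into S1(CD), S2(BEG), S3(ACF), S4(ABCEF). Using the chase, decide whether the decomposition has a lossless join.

No

Chase test. Columns are ABCDEFG; row i has aⱼ where attribute j ∈ Si, else bᵢⱼ.
Initial tableau (one row per fragment):
  row 1: b11 b12 a3 a4 b15 b16 b17
  row 2: b21 a2 b23 b24 a5 b26 a7
  row 3: a1 b32 a3 b34 b35 a6 b37
  row 4: a1 a2 a3 b44 a5 a6 b47
Rows 1 and 3 agree on C; apply C→A and equate their A entries.
Rows 1 and 3 agree on A; apply A→G and equate their G entries.
Rows 1 and 4 agree on A; apply A→G and equate their G entries.
Rows 1 and 3 agree on AC; apply AC→F and equate their F entries.
No row becomes fully distinguished — the join is lossy.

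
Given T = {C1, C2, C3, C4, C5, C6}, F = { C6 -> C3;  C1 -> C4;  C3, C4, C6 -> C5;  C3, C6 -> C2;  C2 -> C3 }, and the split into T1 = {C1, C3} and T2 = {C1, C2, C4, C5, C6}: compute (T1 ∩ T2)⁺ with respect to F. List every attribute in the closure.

C1, C4

T1 ∩ T2 = {C1}.
C1 → C4 applies, adding C4
Closure: {C1, C4}.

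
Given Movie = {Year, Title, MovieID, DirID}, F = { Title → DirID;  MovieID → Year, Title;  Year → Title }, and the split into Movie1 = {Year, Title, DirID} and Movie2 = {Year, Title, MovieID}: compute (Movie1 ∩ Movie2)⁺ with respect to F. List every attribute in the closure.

Year, Title, DirID

Movie1 ∩ Movie2 = {Year, Title}.
Title → DirID applies, adding DirID
Closure: {Year, Title, DirID}.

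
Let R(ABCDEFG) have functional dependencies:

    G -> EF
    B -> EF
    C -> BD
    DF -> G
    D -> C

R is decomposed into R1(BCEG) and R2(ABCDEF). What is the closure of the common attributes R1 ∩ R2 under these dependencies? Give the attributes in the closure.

BCDEFG

R1 ∩ R2 = {BCE}.
B → EF applies, adding F
C → BD applies, adding D
DF → G applies, adding G
Closure: {BCDEFG}.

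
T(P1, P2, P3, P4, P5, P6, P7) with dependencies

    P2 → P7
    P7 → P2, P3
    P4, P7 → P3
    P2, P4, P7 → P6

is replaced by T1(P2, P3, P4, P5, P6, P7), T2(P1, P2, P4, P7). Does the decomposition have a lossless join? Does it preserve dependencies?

Lossless test: (P2, P4, P7)⁺ = {P2, P3, P4, P6, P7}, which is a superkey of neither fragment — lossy.
Dependency preservation: every FD's attributes lie within a single fragment, so each can be enforced locally — preserved.

lossy but dependency-preserving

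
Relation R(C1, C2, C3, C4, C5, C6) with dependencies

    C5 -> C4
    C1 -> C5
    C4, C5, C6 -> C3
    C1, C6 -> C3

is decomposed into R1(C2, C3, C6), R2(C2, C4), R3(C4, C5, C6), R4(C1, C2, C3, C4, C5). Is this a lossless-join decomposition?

Chase test. Columns are C1, C2, C3, C4, C5, C6; row i has aⱼ where attribute j ∈ Ri, else bᵢⱼ.
Initial tableau (one row per fragment):
  row 1: b11 a2 a3 b14 b15 a6
  row 2: b21 a2 b23 a4 b25 b26
  row 3: b31 b32 b33 a4 a5 a6
  row 4: a1 a2 a3 a4 a5 b46
No row becomes fully distinguished — the join is lossy.

No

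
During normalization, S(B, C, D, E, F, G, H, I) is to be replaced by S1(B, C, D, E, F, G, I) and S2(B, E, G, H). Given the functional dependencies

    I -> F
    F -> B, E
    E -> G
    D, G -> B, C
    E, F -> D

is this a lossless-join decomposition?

No

Common attributes: S1 ∩ S2 = {B, E, G}.
No dependency enlarges {B, E, G}, so (B, E, G)⁺ = {B, E, G}.
The closure contains neither all of S1 = {B, C, D, E, F, G, I} nor all of S2 = {B, E, G, H}, so the common attributes are not a superkey of either fragment. The join is lossy.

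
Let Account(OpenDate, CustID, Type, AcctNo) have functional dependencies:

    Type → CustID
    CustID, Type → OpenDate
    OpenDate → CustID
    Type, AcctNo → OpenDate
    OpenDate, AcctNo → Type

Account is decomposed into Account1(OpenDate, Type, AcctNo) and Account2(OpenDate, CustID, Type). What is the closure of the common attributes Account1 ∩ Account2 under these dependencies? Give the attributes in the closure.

Account1 ∩ Account2 = {OpenDate, Type}.
Type → CustID applies, adding CustID
Closure: {OpenDate, CustID, Type}.

OpenDate, CustID, Type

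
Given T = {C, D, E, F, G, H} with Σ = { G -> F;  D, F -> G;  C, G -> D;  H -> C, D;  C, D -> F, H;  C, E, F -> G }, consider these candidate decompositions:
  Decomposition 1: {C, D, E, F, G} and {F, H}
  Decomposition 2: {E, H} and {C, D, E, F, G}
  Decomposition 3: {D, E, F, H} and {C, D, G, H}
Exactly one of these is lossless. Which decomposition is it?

Decomposition 3

Decomposition 1: common = {F}, closure = {F} → lossy.
Decomposition 2: common = {E}, closure = {E} → lossy.
Decomposition 3: common = {D, H}, closure = {C, D, F, G, H} → lossless.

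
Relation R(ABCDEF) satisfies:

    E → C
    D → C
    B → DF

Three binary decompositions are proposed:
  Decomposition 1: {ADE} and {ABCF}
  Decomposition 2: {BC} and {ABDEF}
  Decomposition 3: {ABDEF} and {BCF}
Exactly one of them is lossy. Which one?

Decomposition 1

Decomposition 1: common = {A}, closure = {A} → lossy.
Decomposition 2: common = {B}, closure = {BCDF} → lossless.
Decomposition 3: common = {BF}, closure = {BCDF} → lossless.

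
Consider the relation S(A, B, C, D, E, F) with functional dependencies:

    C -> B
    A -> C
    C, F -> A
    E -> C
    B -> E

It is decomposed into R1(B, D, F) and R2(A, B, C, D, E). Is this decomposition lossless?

Common attributes: R1 ∩ R2 = {B, D}.
Closure of {B, D}: B → E applies, adding E; E → C applies, adding C. So (B, D)⁺ = {B, C, D, E}.
The closure contains neither all of R1 = {B, D, F} nor all of R2 = {A, B, C, D, E}, so the common attributes are not a superkey of either fragment. The join is lossy.

No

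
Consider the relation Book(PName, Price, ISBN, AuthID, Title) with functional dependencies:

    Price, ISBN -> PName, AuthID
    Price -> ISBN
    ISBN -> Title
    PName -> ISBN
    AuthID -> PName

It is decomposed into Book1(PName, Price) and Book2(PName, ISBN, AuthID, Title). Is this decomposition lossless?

No

Common attributes: Book1 ∩ Book2 = {PName}.
Closure of {PName}: PName → ISBN applies, adding ISBN; ISBN → Title applies, adding Title. So (PName)⁺ = {PName, ISBN, Title}.
The closure contains neither all of Book1 = {PName, Price} nor all of Book2 = {PName, ISBN, AuthID, Title}, so the common attributes are not a superkey of either fragment. The join is lossy.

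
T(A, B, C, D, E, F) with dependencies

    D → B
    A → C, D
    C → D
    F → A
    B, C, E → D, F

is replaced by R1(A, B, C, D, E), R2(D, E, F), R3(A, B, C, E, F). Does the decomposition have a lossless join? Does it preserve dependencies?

Lossless test (chase): Rows 1 and 2 agree on D; apply D→B and equate their B entries. Rows 1 and 3 agree on A; apply A→C, D and equate their C, D entries. Rows 2 and 3 agree on F; apply F→A and equate their A entries. Rows 1 and 3 agree on B, C, E; apply B, C, E→D, F and equate their D, F entries. Rows 1 and 2 agree on A; apply A→C, D and equate their C, D entries. Row 1 is now all distinguished symbols — the join is lossless.
Dependency preservation: B, C, E → D, F is not contained in any single fragment, but the restricted closure of its left-hand side across the fragments still reaches the right-hand side; the remaining FDs each lie inside some fragment. All dependencies are preserved.

lossless and dependency-preserving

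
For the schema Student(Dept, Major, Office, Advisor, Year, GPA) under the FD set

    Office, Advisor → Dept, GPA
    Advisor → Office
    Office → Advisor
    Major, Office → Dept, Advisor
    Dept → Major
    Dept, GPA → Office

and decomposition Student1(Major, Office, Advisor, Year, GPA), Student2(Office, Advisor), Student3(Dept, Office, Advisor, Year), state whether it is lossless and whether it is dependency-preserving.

lossless but not dependency-preserving

Lossless test (chase): Rows 1 and 2 agree on Office, Advisor; apply Office, Advisor→Dept, GPA and equate their Dept, GPA entries. Rows 1 and 3 agree on Office, Advisor; apply Office, Advisor→Dept, GPA and equate their Dept, GPA entries. Rows 1 and 2 agree on Dept; apply Dept→Major and equate their Major entries. Rows 1 and 3 agree on Dept; apply Dept→Major and equate their Major entries. Row 1 is now all distinguished symbols — the join is lossless.
Dependency preservation: the restricted closure of {Dept} across the fragments never reaches {Major}, so Dept → Major cannot be enforced without a join — not preserved.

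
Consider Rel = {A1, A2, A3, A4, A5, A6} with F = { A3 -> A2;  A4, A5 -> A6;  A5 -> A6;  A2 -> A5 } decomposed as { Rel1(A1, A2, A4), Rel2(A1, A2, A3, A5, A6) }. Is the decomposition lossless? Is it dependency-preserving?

Lossless test: (A1, A2)⁺ = {A1, A2, A5, A6}, which is a superkey of neither fragment — lossy.
Dependency preservation: A4, A5 → A6 is not contained in any single fragment, but the restricted closure of its left-hand side across the fragments still reaches the right-hand side; the remaining FDs each lie inside some fragment. All dependencies are preserved.

lossy but dependency-preserving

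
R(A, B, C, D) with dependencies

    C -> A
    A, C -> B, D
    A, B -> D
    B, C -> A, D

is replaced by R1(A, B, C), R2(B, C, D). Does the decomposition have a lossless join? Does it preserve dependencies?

Lossless test: (B, C)⁺ = {A, B, C, D}, which contains all of one fragment — lossless.
Dependency preservation: the restricted closure of {A, B} across the fragments never reaches {D}, so A, B → D cannot be enforced without a join — not preserved.

lossless but not dependency-preserving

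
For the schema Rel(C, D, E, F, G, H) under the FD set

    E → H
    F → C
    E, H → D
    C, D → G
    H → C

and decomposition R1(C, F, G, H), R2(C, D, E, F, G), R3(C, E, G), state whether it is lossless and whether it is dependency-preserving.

Lossless test (chase): Rows 2 and 3 agree on E; apply E→H and equate their H entries. Rows 2 and 3 agree on E, H; apply E, H→D and equate their D entries. No row becomes fully distinguished — the join is lossy.
Dependency preservation: the restricted closure of {E} across the fragments never reaches {H}, so E → H cannot be enforced without a join — not preserved.

lossy and not dependency-preserving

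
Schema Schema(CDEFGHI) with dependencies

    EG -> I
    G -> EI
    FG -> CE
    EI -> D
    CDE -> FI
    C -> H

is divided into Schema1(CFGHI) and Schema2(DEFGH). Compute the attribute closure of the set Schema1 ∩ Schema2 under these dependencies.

CDEFGHI

Schema1 ∩ Schema2 = {FGH}.
G → EI applies, adding EI
FG → CE applies, adding C
EI → D applies, adding D
Closure: {CDEFGHI}.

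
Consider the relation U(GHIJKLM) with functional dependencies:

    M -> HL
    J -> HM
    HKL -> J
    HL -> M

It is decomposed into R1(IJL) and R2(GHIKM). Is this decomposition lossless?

No

Common attributes: R1 ∩ R2 = {I}.
No dependency enlarges {I}, so (I)⁺ = {I}.
The closure contains neither all of R1 = {IJL} nor all of R2 = {GHIKM}, so the common attributes are not a superkey of either fragment. The join is lossy.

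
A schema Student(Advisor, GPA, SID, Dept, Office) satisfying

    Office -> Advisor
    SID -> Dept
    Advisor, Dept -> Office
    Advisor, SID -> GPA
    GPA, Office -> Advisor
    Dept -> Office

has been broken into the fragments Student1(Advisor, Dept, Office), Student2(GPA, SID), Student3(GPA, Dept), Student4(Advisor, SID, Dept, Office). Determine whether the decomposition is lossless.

Chase test. Columns are Advisor, GPA, SID, Dept, Office; row i has aⱼ where attribute j ∈ Studenti, else bᵢⱼ.
Initial tableau (one row per fragment):
  row 1: a1 b12 b13 a4 a5
  row 2: b21 a2 a3 b24 b25
  row 3: b31 a2 b33 a4 b35
  row 4: a1 b42 a3 a4 a5
Rows 2 and 4 agree on SID; apply SID→Dept and equate their Dept entries.
Rows 1 and 2 agree on Dept; apply Dept→Office and equate their Office entries.
Rows 1 and 3 agree on Dept; apply Dept→Office and equate their Office entries.
Rows 1 and 2 agree on Office; apply Office→Advisor and equate their Advisor entries.
Rows 1 and 3 agree on Office; apply Office→Advisor and equate their Advisor entries.
Rows 2 and 4 agree on Advisor, SID; apply Advisor, SID→GPA and equate their GPA entries.
Row 2 is now all distinguished symbols — the join is lossless.

Yes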